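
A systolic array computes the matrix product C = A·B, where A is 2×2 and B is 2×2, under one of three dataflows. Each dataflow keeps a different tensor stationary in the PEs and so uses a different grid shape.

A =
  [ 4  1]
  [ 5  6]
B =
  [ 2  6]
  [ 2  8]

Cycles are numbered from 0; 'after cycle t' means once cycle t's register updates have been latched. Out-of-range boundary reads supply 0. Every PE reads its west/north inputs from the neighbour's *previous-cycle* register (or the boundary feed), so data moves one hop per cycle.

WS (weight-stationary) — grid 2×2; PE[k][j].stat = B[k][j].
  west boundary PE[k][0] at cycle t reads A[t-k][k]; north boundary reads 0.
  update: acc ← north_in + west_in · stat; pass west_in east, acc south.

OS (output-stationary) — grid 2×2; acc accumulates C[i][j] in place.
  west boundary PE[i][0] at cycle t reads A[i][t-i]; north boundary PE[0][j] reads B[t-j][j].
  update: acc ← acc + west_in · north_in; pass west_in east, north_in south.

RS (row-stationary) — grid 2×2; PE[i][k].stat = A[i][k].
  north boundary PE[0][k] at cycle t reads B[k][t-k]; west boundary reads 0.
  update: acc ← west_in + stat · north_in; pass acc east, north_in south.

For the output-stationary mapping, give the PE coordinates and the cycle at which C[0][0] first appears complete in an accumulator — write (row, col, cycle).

OS — PE[0][0] is where C[0][0] collects:
  c0 r0c0: 8 / 4 / 2
  c1 r0c0: 10 / 1 / 2

(row, col, cycle) = (0, 0, 1)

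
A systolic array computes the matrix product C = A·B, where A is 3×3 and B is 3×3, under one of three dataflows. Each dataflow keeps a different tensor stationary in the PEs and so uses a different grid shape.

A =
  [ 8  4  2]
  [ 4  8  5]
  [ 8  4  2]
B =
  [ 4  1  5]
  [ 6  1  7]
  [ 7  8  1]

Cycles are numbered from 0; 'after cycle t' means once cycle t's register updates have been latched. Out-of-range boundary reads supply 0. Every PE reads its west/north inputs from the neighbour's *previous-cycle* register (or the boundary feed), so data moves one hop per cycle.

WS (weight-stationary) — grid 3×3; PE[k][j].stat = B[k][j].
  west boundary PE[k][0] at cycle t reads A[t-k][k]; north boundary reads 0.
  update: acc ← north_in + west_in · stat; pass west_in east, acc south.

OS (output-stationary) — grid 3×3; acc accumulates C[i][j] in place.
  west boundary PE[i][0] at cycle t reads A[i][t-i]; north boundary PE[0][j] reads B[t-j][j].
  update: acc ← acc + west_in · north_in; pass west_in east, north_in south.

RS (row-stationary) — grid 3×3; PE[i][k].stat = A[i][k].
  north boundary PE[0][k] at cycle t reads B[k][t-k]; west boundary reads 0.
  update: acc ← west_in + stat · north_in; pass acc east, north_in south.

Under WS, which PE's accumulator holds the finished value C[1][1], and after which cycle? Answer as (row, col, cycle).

(row, col, cycle) = (2, 1, 4)

WS: C[1][1] accumulates in PE[2][1]:
  @0  [2,1]  acc 0  |  →0  ↓0
  @1  [2,1]  acc 0  |  →0  ↓0
  @2  [2,1]  acc 0  |  →0  ↓0
  @3  [2,1]  acc 28  |  →2  ↓28
  @4  [2,1]  acc 52  |  →5  ↓52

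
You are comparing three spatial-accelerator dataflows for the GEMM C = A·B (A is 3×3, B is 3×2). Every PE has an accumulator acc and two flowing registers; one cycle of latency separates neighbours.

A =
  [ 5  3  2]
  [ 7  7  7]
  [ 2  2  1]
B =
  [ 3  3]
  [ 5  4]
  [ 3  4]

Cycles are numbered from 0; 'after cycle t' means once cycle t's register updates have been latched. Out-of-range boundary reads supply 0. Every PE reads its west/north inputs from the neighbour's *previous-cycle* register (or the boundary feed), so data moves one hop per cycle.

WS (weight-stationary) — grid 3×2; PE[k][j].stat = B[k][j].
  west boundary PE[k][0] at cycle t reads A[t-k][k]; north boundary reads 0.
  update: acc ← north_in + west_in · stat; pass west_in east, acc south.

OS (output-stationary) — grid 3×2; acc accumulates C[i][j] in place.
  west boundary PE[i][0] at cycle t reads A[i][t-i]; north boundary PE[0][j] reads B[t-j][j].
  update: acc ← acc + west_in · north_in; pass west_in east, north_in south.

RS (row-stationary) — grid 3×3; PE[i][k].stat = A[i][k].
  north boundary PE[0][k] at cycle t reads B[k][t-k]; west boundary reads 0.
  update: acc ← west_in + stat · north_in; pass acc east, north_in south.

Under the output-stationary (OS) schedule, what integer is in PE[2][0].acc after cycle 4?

PE[2][0].acc = 19

OS 3×2: PE[2][0] cycle-by-cycle (with neighbour feeds):
  after 0 — PE[1][0] acc=0, pass-E 0, pass-S 0
  after 0 — PE[2][0] acc=0, pass-E 0, pass-S 0
  after 1 — PE[1][0] acc=21, pass-E 7, pass-S 3
  after 1 — PE[2][0] acc=0, pass-E 0, pass-S 0
  after 2 — PE[1][0] acc=56, pass-E 7, pass-S 5
  after 2 — PE[2][0] acc=6, pass-E 2, pass-S 3
  after 3 — PE[1][0] acc=77, pass-E 7, pass-S 3
  after 3 — PE[2][0] acc=16, pass-E 2, pass-S 5
  after 4 — PE[1][0] acc=77, pass-E 0, pass-S 0
  after 4 — PE[2][0] acc=19, pass-E 1, pass-S 3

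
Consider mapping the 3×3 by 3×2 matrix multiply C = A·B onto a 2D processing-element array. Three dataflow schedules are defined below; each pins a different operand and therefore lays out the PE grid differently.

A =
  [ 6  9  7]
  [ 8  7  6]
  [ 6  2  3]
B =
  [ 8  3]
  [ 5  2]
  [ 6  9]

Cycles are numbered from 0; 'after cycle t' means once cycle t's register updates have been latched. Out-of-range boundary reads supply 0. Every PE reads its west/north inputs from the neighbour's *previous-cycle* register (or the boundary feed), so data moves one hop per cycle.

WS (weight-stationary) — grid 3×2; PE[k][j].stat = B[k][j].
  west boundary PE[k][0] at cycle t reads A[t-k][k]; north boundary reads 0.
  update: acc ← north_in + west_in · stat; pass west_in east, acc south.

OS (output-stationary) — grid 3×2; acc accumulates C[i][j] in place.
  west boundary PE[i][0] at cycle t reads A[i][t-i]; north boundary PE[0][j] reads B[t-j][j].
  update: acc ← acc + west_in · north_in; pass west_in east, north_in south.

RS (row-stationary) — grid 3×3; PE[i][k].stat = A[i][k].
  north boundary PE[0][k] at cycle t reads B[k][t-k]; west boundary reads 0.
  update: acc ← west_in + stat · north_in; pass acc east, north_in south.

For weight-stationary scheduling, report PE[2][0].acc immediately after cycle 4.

WS (3×2). Following PE[2][0] plus its west/north inputs:
  step 0 · PE1,0: acc=0; fwd→0 fwd↓0
  step 0 · PE2,0: acc=0; fwd→0 fwd↓0
  step 1 · PE1,0: acc=93; fwd→9 fwd↓93
  step 1 · PE2,0: acc=0; fwd→0 fwd↓0
  step 2 · PE1,0: acc=99; fwd→7 fwd↓99
  step 2 · PE2,0: acc=135; fwd→7 fwd↓135
  step 3 · PE1,0: acc=58; fwd→2 fwd↓58
  step 3 · PE2,0: acc=135; fwd→6 fwd↓135
  step 4 · PE1,0: acc=0; fwd→0 fwd↓0
  step 4 · PE2,0: acc=76; fwd→3 fwd↓76

PE[2][0].acc = 76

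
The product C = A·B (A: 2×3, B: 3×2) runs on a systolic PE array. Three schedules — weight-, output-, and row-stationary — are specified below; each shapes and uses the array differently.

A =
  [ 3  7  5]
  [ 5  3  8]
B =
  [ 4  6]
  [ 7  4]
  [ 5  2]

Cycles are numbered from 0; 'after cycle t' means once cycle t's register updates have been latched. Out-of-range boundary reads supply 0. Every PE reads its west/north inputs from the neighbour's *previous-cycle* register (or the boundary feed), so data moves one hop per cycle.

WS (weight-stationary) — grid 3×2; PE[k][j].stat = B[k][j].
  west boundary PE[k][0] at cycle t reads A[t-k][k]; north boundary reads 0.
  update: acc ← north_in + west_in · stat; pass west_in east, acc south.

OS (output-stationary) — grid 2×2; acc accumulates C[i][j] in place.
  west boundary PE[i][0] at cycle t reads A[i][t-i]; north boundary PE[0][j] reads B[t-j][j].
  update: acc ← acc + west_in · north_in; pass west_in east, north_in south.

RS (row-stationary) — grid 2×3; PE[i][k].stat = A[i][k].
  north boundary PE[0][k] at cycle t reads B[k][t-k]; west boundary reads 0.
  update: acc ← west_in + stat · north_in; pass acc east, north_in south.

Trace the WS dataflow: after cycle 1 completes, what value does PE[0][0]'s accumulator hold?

PE[0][0].acc = 20

WS on a 3×2 grid — tracing PE[0][0] and its feeders:
  t=0 PE[0][0]: acc=12 h=3 v=12
  t=1 PE[0][0]: acc=20 h=5 v=20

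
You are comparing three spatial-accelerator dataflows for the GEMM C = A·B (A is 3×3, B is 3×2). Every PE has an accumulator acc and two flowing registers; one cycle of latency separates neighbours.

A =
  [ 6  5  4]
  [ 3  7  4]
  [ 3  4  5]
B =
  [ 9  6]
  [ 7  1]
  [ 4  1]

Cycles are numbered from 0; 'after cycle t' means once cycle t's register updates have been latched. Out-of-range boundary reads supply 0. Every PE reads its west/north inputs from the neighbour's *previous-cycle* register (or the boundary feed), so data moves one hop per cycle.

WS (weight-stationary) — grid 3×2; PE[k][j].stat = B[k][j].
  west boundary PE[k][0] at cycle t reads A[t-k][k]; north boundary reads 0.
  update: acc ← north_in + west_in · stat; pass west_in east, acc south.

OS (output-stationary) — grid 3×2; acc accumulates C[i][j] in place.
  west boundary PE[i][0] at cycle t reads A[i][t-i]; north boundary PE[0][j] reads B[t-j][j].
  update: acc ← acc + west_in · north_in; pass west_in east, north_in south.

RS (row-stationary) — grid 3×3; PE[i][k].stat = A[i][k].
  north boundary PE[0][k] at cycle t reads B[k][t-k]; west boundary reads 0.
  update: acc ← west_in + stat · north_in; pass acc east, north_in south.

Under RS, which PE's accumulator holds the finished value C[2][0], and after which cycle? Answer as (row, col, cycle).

(row, col, cycle) = (2, 2, 4)

RS: C[2][0] accumulates in PE[2][2]:
  t=0 PE[2][2]: acc=0 h=0 v=0
  t=1 PE[2][2]: acc=0 h=0 v=0
  t=2 PE[2][2]: acc=0 h=0 v=0
  t=3 PE[2][2]: acc=0 h=0 v=0
  t=4 PE[2][2]: acc=75 h=75 v=4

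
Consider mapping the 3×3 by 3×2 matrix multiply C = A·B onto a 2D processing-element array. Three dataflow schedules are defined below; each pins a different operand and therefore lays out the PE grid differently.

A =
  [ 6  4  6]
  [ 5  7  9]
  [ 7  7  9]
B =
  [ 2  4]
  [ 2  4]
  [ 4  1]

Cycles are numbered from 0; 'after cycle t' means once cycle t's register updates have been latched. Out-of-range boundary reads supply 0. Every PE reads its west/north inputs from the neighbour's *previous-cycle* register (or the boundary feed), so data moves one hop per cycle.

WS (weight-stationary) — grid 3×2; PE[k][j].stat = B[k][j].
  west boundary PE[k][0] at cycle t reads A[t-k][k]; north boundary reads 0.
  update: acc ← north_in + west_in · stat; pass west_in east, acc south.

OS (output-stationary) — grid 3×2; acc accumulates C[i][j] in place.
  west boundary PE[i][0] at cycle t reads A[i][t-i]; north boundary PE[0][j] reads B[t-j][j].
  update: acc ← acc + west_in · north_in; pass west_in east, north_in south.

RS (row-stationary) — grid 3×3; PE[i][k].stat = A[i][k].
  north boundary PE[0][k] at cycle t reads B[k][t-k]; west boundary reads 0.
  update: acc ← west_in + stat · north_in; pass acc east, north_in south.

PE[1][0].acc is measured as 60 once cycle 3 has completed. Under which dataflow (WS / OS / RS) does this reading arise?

— WS: 3×2; PE[1][0] trace:
  cycle 0: PE[1][0] → acc 0, east 0, south 0
  cycle 1: PE[1][0] → acc 20, east 4, south 20
  cycle 2: PE[1][0] → acc 24, east 7, south 24
  cycle 3: PE[1][0] → acc 28, east 7, south 28
— OS: 3×2; PE[1][0] trace:
  cycle 0: PE[1][0] → acc 0, east 0, south 0
  cycle 1: PE[1][0] → acc 10, east 5, south 2
  cycle 2: PE[1][0] → acc 24, east 7, south 2
  cycle 3: PE[1][0] → acc 60, east 9, south 4
— RS: 3×3; PE[1][0] trace:
  cycle 0: PE[1][0] → acc 0, east 0, south 0
  cycle 1: PE[1][0] → acc 10, east 10, south 2
  cycle 2: PE[1][0] → acc 20, east 20, south 4
  cycle 3: PE[1][0] → acc 0, east 0, south 0

dataflow = OS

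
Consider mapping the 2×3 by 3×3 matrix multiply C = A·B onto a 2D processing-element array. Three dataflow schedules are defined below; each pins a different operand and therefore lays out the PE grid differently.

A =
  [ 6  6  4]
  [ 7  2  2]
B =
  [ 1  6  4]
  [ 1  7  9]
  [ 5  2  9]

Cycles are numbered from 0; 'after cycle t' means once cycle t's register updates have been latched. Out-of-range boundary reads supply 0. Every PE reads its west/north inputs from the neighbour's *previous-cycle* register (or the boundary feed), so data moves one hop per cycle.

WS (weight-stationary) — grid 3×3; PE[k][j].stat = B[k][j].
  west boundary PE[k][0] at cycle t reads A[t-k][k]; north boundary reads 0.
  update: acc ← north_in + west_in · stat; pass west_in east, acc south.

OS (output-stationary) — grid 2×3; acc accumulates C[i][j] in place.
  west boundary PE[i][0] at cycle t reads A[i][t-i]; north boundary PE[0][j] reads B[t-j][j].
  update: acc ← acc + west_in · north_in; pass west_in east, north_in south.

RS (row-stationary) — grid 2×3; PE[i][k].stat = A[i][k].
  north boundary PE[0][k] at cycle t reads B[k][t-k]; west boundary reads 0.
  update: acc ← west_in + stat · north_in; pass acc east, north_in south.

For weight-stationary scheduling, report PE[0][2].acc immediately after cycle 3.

WS 3×3: PE[0][2] cycle-by-cycle (with neighbour feeds):
  t=0 PE[0][1]: acc=0 h=0 v=0
  t=0 PE[0][2]: acc=0 h=0 v=0
  t=1 PE[0][1]: acc=36 h=6 v=36
  t=1 PE[0][2]: acc=0 h=0 v=0
  t=2 PE[0][1]: acc=42 h=7 v=42
  t=2 PE[0][2]: acc=24 h=6 v=24
  t=3 PE[0][1]: acc=0 h=0 v=0
  t=3 PE[0][2]: acc=28 h=7 v=28

PE[0][2].acc = 28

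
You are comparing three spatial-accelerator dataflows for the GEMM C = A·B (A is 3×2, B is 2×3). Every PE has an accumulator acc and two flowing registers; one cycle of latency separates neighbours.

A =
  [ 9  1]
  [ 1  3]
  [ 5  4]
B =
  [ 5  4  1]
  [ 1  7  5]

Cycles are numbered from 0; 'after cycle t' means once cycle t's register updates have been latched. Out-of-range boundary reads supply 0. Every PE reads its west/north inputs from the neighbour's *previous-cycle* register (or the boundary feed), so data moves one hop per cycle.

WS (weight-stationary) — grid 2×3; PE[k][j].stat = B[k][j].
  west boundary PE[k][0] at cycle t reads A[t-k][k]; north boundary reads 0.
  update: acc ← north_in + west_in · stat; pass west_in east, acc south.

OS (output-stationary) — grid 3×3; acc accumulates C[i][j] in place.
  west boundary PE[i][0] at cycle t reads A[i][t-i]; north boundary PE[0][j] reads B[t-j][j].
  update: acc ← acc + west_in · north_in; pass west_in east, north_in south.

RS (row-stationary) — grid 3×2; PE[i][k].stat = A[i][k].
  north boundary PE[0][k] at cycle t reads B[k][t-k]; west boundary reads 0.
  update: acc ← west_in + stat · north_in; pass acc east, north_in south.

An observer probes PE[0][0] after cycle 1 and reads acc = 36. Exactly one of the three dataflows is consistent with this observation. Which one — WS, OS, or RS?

dataflow = RS

Under WS (2×3), PE[0][0]:
  [0] (0,0) acc=45 (h:9 v:45)
  [1] (0,0) acc=5 (h:1 v:5)
Under OS (3×3), PE[0][0]:
  [0] (0,0) acc=45 (h:9 v:5)
  [1] (0,0) acc=46 (h:1 v:1)
Under RS (3×2), PE[0][0]:
  [0] (0,0) acc=45 (h:45 v:5)
  [1] (0,0) acc=36 (h:36 v:4)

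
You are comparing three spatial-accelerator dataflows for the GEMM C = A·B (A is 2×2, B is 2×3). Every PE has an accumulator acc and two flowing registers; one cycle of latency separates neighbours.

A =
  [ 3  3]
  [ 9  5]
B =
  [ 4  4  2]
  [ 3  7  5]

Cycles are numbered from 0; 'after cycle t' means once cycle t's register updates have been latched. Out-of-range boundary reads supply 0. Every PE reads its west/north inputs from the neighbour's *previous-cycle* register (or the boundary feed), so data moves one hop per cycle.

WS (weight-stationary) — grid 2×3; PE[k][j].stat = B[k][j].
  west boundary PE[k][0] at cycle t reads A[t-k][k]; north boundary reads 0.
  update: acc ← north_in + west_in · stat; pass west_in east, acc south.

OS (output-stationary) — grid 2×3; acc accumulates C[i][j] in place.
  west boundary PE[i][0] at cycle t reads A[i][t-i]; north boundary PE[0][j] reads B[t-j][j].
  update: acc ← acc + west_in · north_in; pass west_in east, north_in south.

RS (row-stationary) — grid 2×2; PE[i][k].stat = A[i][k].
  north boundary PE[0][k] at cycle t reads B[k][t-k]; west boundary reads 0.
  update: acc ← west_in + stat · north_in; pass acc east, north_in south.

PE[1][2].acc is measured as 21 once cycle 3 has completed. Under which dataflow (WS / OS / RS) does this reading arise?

dataflow = WS

Under WS (2×3), PE[1][2]:
  [0] (1,2) acc=0 (h:0 v:0)
  [1] (1,2) acc=0 (h:0 v:0)
  [2] (1,2) acc=0 (h:0 v:0)
  [3] (1,2) acc=21 (h:3 v:21)
Under OS (2×3), PE[1][2]:
  [0] (1,2) acc=0 (h:0 v:0)
  [1] (1,2) acc=0 (h:0 v:0)
  [2] (1,2) acc=0 (h:0 v:0)
  [3] (1,2) acc=18 (h:9 v:2)
RS: PE[1][2] is outside its 2×2 grid.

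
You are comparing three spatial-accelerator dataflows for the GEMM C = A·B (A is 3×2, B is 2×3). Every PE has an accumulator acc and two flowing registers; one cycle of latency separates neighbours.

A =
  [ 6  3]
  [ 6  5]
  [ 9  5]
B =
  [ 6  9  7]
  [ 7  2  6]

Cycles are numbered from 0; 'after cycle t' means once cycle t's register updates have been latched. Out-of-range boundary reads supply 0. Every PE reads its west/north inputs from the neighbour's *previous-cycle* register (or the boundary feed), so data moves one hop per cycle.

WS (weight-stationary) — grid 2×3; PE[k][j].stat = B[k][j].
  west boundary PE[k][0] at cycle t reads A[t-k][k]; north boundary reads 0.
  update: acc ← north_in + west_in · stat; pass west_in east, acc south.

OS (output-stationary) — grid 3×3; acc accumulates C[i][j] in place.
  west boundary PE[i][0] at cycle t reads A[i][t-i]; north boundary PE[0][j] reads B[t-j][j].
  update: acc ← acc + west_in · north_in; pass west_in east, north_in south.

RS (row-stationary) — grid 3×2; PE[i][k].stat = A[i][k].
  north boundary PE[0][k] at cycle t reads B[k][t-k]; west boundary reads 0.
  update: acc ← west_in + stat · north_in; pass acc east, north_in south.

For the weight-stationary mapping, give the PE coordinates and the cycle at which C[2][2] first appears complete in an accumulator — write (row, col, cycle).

(row, col, cycle) = (1, 2, 5)

Under WS, C[2][2] lands at PE[1][2]:
  t=0 PE[1][2]: acc=0 h=0 v=0
  t=1 PE[1][2]: acc=0 h=0 v=0
  t=2 PE[1][2]: acc=0 h=0 v=0
  t=3 PE[1][2]: acc=60 h=3 v=60
  t=4 PE[1][2]: acc=72 h=5 v=72
  t=5 PE[1][2]: acc=93 h=5 v=93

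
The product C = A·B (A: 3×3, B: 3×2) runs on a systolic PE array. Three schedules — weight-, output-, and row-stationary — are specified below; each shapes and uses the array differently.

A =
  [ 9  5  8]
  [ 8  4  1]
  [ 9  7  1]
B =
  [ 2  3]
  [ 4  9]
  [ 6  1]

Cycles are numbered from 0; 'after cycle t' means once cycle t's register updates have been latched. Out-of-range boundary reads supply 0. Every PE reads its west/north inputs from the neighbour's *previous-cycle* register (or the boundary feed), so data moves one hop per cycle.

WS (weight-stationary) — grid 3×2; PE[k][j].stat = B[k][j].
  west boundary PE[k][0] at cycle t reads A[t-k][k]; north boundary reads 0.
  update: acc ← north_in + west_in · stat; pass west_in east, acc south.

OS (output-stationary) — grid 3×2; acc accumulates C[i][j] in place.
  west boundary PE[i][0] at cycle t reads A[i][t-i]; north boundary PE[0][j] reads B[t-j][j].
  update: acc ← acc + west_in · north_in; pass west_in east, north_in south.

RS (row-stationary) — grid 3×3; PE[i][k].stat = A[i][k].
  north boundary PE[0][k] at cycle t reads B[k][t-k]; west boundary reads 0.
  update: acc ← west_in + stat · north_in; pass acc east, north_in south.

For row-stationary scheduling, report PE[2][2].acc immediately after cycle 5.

RS on a 3×3 grid — tracing PE[2][2] and its feeders:
  after 0 — PE[1][2] acc=0, pass-E 0, pass-S 0
  after 0 — PE[2][1] acc=0, pass-E 0, pass-S 0
  after 0 — PE[2][2] acc=0, pass-E 0, pass-S 0
  after 1 — PE[1][2] acc=0, pass-E 0, pass-S 0
  after 1 — PE[2][1] acc=0, pass-E 0, pass-S 0
  after 1 — PE[2][2] acc=0, pass-E 0, pass-S 0
  after 2 — PE[1][2] acc=0, pass-E 0, pass-S 0
  after 2 — PE[2][1] acc=0, pass-E 0, pass-S 0
  after 2 — PE[2][2] acc=0, pass-E 0, pass-S 0
  after 3 — PE[1][2] acc=38, pass-E 38, pass-S 6
  after 3 — PE[2][1] acc=46, pass-E 46, pass-S 4
  after 3 — PE[2][2] acc=0, pass-E 0, pass-S 0
  after 4 — PE[1][2] acc=61, pass-E 61, pass-S 1
  after 4 — PE[2][1] acc=90, pass-E 90, pass-S 9
  after 4 — PE[2][2] acc=52, pass-E 52, pass-S 6
  after 5 — PE[1][2] acc=0, pass-E 0, pass-S 0
  after 5 — PE[2][1] acc=0, pass-E 0, pass-S 0
  after 5 — PE[2][2] acc=91, pass-E 91, pass-S 1

PE[2][2].acc = 91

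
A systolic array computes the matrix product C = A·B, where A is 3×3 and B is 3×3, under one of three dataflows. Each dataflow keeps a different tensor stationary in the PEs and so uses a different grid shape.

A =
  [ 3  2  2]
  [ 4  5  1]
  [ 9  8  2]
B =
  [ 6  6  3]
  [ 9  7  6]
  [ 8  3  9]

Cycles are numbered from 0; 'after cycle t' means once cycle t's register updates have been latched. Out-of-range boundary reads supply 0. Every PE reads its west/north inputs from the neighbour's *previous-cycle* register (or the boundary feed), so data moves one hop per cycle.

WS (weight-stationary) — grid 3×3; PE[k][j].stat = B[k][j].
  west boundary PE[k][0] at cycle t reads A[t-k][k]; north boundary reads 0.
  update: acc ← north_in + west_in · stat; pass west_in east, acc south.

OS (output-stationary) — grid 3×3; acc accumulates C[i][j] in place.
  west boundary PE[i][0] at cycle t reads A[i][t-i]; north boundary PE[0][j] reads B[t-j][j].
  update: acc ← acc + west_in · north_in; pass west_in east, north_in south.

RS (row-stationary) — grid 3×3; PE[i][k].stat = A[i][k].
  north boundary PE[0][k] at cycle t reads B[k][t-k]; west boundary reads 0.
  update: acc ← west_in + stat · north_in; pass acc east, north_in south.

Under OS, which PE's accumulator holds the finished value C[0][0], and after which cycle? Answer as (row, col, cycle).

(row, col, cycle) = (0, 0, 2)

OS: C[0][0] accumulates in PE[0][0]:
  0: (0,0).acc=18  regs=<3,6>
  1: (0,0).acc=36  regs=<2,9>
  2: (0,0).acc=52  regs=<2,8>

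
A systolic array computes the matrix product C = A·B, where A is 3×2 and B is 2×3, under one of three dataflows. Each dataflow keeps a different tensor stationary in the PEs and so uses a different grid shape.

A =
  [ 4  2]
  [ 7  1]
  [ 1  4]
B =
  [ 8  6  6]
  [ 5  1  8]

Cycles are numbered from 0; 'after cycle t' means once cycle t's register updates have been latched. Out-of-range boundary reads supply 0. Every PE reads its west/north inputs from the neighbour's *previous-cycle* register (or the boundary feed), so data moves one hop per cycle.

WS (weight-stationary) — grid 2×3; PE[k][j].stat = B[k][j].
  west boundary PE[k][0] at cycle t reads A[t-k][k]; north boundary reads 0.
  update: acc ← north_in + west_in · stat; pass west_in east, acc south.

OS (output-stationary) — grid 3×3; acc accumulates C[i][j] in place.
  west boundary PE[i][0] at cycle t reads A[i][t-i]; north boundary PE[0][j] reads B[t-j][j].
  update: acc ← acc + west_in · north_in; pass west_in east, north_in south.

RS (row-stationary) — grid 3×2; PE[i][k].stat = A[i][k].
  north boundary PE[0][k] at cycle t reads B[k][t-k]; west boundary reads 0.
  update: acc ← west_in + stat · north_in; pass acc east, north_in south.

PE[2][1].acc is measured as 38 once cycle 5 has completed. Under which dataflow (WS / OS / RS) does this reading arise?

dataflow = RS

WS (2×3): PE[2][1] does not exist.
OS [3×3] PE[2][1] across cycles:
  t=0 PE[2][1]: acc=0 h=0 v=0
  t=1 PE[2][1]: acc=0 h=0 v=0
  t=2 PE[2][1]: acc=0 h=0 v=0
  t=3 PE[2][1]: acc=6 h=1 v=6
  t=4 PE[2][1]: acc=10 h=4 v=1
  t=5 PE[2][1]: acc=10 h=0 v=0
RS [3×2] PE[2][1] across cycles:
  t=0 PE[2][1]: acc=0 h=0 v=0
  t=1 PE[2][1]: acc=0 h=0 v=0
  t=2 PE[2][1]: acc=0 h=0 v=0
  t=3 PE[2][1]: acc=28 h=28 v=5
  t=4 PE[2][1]: acc=10 h=10 v=1
  t=5 PE[2][1]: acc=38 h=38 v=8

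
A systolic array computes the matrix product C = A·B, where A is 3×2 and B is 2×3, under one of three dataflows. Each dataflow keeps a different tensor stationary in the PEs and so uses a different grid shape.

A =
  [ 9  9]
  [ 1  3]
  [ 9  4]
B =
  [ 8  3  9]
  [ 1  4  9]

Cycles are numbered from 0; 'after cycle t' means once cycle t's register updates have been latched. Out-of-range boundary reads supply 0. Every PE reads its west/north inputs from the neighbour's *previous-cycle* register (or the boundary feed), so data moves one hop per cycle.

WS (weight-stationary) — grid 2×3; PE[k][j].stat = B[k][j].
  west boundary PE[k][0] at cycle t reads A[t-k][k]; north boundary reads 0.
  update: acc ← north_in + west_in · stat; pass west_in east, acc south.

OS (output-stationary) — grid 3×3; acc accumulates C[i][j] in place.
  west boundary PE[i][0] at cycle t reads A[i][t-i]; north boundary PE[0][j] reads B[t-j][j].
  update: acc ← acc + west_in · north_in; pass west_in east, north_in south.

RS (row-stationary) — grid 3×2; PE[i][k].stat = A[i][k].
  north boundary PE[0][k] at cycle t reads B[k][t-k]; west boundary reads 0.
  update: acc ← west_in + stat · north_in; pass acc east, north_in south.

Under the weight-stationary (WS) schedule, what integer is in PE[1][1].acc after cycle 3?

WS (2×3). Following PE[1][1] plus its west/north inputs:
  cycle 0: PE[0][1] → acc 0, east 0, south 0
  cycle 0: PE[1][0] → acc 0, east 0, south 0
  cycle 0: PE[1][1] → acc 0, east 0, south 0
  cycle 1: PE[0][1] → acc 27, east 9, south 27
  cycle 1: PE[1][0] → acc 81, east 9, south 81
  cycle 1: PE[1][1] → acc 0, east 0, south 0
  cycle 2: PE[0][1] → acc 3, east 1, south 3
  cycle 2: PE[1][0] → acc 11, east 3, south 11
  cycle 2: PE[1][1] → acc 63, east 9, south 63
  cycle 3: PE[0][1] → acc 27, east 9, south 27
  cycle 3: PE[1][0] → acc 76, east 4, south 76
  cycle 3: PE[1][1] → acc 15, east 3, south 15

PE[1][1].acc = 15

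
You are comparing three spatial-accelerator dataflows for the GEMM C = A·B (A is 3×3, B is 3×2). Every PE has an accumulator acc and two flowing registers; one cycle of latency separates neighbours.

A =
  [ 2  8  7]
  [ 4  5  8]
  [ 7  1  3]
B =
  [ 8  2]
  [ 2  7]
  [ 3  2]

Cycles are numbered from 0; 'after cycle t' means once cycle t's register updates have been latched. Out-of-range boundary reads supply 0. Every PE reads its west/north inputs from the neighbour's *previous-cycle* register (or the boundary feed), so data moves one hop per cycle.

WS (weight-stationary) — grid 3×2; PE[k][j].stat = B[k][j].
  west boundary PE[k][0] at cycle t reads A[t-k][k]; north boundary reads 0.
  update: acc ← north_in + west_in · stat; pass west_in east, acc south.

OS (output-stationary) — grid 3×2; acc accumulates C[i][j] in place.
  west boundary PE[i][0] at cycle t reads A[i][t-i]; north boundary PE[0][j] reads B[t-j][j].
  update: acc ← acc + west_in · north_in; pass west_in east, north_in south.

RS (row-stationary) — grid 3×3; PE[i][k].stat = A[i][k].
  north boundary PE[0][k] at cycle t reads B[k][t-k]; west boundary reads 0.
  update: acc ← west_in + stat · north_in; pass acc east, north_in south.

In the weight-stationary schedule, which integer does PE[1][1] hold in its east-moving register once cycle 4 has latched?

register = 1

Tracing WS — 3×2 array, target PE[1][1]:
  c0 r0c1: 0 / 0 / 0
  c0 r1c0: 0 / 0 / 0
  c0 r1c1: 0 / 0 / 0
  c1 r0c1: 4 / 2 / 4
  c1 r1c0: 32 / 8 / 32
  c1 r1c1: 0 / 0 / 0
  c2 r0c1: 8 / 4 / 8
  c2 r1c0: 42 / 5 / 42
  c2 r1c1: 60 / 8 / 60
  c3 r0c1: 14 / 7 / 14
  c3 r1c0: 58 / 1 / 58
  c3 r1c1: 43 / 5 / 43
  c4 r0c1: 0 / 0 / 0
  c4 r1c0: 0 / 0 / 0
  c4 r1c1: 21 / 1 / 21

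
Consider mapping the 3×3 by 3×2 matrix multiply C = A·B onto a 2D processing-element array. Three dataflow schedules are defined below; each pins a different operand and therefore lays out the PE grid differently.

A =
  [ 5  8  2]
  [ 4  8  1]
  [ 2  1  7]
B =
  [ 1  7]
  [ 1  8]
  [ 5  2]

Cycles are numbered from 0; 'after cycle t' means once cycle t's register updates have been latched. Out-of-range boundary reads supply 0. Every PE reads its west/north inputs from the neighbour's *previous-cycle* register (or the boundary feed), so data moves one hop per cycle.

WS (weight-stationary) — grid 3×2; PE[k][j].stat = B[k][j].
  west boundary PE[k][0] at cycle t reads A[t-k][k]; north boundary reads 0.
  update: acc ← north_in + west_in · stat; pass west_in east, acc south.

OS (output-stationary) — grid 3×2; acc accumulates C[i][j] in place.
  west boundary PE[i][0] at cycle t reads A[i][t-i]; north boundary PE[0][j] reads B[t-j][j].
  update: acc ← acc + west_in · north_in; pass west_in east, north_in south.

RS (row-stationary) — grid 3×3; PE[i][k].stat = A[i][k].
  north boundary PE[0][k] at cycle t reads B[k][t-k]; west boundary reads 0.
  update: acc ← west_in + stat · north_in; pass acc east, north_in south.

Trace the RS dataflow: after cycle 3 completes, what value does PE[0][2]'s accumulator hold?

PE[0][2].acc = 103

RS 3×3: PE[0][2] cycle-by-cycle (with neighbour feeds):
  c0 r0c1: 0 / 0 / 0
  c0 r0c2: 0 / 0 / 0
  c1 r0c1: 13 / 13 / 1
  c1 r0c2: 0 / 0 / 0
  c2 r0c1: 99 / 99 / 8
  c2 r0c2: 23 / 23 / 5
  c3 r0c1: 0 / 0 / 0
  c3 r0c2: 103 / 103 / 2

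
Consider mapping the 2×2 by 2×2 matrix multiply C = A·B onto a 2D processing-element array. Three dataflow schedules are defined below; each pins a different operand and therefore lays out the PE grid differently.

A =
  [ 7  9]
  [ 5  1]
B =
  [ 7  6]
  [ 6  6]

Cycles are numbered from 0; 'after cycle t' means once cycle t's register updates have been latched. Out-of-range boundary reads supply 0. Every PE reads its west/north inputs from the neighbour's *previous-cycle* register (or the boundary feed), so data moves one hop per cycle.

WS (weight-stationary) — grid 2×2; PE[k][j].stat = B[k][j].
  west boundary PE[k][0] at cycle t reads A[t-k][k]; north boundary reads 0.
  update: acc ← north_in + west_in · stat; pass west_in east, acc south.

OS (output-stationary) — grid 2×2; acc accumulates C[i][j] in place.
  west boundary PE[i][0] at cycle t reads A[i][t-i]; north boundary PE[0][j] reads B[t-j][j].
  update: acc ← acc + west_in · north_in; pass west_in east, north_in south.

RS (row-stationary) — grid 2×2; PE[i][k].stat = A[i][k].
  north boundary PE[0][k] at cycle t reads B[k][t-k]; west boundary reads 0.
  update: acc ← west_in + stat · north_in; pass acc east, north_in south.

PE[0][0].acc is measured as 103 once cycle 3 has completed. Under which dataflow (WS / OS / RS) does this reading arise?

Under WS (2×2), PE[0][0]:
  @0  [0,0]  acc 49  |  →7  ↓49
  @1  [0,0]  acc 35  |  →5  ↓35
  @2  [0,0]  acc 0  |  →0  ↓0
  @3  [0,0]  acc 0  |  →0  ↓0
Under OS (2×2), PE[0][0]:
  @0  [0,0]  acc 49  |  →7  ↓7
  @1  [0,0]  acc 103  |  →9  ↓6
  @2  [0,0]  acc 103  |  →0  ↓0
  @3  [0,0]  acc 103  |  →0  ↓0
Under RS (2×2), PE[0][0]:
  @0  [0,0]  acc 49  |  →49  ↓7
  @1  [0,0]  acc 42  |  →42  ↓6
  @2  [0,0]  acc 0  |  →0  ↓0
  @3  [0,0]  acc 0  |  →0  ↓0

dataflow = OS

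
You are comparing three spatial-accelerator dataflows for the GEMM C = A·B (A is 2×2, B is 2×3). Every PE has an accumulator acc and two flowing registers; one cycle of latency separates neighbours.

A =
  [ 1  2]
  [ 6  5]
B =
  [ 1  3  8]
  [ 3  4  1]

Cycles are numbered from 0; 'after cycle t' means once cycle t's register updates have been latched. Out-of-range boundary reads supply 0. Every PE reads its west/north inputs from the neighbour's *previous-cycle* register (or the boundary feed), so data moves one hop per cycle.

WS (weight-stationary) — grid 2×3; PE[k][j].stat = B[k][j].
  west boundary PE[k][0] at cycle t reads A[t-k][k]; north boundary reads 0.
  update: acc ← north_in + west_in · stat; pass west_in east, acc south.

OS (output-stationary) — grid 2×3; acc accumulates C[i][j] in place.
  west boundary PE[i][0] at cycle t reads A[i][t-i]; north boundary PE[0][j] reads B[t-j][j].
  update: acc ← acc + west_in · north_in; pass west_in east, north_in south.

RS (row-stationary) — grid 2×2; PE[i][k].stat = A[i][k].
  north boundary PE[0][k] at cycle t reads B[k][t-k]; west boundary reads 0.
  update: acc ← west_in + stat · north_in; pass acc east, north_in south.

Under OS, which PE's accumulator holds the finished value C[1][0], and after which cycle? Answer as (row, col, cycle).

OS — PE[1][0] is where C[1][0] collects:
  t=0 PE[1][0]: acc=0 h=0 v=0
  t=1 PE[1][0]: acc=6 h=6 v=1
  t=2 PE[1][0]: acc=21 h=5 v=3

(row, col, cycle) = (1, 0, 2)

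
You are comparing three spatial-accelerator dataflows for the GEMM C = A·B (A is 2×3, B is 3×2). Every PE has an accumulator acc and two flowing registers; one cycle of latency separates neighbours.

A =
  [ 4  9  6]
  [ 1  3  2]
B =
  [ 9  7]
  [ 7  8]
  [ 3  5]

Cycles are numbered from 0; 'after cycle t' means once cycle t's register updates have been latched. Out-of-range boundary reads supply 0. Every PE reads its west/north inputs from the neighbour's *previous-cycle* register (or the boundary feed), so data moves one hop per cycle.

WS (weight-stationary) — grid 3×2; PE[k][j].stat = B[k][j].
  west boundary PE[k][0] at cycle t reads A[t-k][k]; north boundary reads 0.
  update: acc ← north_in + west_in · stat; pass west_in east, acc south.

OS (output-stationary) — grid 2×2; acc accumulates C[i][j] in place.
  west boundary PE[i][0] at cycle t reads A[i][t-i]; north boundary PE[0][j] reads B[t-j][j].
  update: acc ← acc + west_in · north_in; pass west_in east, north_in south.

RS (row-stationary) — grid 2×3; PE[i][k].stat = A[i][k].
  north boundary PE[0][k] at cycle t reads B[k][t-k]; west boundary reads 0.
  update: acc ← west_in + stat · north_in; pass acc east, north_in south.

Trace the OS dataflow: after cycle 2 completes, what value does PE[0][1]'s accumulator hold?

PE[0][1].acc = 100

OS (2×2). Following PE[0][1] plus its west/north inputs:
  0: (0,0).acc=36  regs=<4,9>
  0: (0,1).acc=0  regs=<0,0>
  1: (0,0).acc=99  regs=<9,7>
  1: (0,1).acc=28  regs=<4,7>
  2: (0,0).acc=117  regs=<6,3>
  2: (0,1).acc=100  regs=<9,8>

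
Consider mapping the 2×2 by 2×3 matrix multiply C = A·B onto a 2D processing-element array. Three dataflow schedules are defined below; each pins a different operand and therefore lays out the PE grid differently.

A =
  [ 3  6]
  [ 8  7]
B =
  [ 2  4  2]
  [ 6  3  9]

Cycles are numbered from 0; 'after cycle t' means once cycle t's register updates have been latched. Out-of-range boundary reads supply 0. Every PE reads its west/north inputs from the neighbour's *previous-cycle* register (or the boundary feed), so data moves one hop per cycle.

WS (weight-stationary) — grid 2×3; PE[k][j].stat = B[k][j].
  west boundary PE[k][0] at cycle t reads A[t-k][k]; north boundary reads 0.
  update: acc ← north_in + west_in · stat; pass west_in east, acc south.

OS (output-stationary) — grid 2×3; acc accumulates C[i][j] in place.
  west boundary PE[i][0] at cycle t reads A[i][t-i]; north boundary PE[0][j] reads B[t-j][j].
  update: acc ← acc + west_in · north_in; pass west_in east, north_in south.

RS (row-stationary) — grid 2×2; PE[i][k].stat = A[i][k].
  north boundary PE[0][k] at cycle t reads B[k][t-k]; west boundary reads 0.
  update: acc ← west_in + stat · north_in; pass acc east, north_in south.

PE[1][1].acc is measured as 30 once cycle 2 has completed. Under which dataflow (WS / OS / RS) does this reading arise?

Under WS (2×3), PE[1][1]:
  c0 r1c1: 0 / 0 / 0
  c1 r1c1: 0 / 0 / 0
  c2 r1c1: 30 / 6 / 30
Under OS (2×3), PE[1][1]:
  c0 r1c1: 0 / 0 / 0
  c1 r1c1: 0 / 0 / 0
  c2 r1c1: 32 / 8 / 4
Under RS (2×2), PE[1][1]:
  c0 r1c1: 0 / 0 / 0
  c1 r1c1: 0 / 0 / 0
  c2 r1c1: 58 / 58 / 6

dataflow = WS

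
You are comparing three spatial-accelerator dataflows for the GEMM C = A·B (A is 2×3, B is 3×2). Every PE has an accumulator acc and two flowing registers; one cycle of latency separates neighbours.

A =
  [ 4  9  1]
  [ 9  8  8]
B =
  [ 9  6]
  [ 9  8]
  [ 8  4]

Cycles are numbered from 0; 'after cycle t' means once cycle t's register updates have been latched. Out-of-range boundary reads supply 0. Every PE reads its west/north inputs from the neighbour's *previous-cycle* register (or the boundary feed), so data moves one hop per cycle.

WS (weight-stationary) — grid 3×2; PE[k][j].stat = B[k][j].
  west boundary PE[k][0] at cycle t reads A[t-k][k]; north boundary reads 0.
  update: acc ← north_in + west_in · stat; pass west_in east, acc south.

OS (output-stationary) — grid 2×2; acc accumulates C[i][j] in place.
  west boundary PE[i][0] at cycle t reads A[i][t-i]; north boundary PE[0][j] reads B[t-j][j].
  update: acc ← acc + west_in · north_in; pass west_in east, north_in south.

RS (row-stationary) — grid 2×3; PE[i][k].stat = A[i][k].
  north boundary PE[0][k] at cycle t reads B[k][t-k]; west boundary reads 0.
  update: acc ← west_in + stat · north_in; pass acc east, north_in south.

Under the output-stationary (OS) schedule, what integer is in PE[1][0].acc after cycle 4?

Tracing OS — 2×2 array, target PE[1][0]:
  c0 r0c0: 36 / 4 / 9
  c0 r1c0: 0 / 0 / 0
  c1 r0c0: 117 / 9 / 9
  c1 r1c0: 81 / 9 / 9
  c2 r0c0: 125 / 1 / 8
  c2 r1c0: 153 / 8 / 9
  c3 r0c0: 125 / 0 / 0
  c3 r1c0: 217 / 8 / 8
  c4 r0c0: 125 / 0 / 0
  c4 r1c0: 217 / 0 / 0

PE[1][0].acc = 217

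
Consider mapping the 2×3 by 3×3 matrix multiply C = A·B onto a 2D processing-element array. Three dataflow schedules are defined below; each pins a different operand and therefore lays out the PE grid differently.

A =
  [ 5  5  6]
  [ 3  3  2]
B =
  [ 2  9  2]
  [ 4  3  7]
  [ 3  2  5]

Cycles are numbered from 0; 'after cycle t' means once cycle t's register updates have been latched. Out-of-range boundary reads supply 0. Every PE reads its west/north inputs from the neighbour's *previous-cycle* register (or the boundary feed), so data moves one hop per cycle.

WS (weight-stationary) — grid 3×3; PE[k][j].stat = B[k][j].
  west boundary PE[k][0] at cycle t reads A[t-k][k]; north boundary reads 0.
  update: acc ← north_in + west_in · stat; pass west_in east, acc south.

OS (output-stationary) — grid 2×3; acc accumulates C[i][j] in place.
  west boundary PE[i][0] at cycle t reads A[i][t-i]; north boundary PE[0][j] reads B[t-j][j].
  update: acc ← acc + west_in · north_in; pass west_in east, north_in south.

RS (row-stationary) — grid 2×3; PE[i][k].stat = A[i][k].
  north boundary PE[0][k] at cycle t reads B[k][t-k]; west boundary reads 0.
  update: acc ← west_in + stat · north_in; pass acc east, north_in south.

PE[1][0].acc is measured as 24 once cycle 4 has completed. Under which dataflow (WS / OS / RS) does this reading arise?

dataflow = OS

WS [3×3] PE[1][0] across cycles:
  @0  [1,0]  acc 0  |  →0  ↓0
  @1  [1,0]  acc 30  |  →5  ↓30
  @2  [1,0]  acc 18  |  →3  ↓18
  @3  [1,0]  acc 0  |  →0  ↓0
  @4  [1,0]  acc 0  |  →0  ↓0
OS [2×3] PE[1][0] across cycles:
  @0  [1,0]  acc 0  |  →0  ↓0
  @1  [1,0]  acc 6  |  →3  ↓2
  @2  [1,0]  acc 18  |  →3  ↓4
  @3  [1,0]  acc 24  |  →2  ↓3
  @4  [1,0]  acc 24  |  →0  ↓0
RS [2×3] PE[1][0] across cycles:
  @0  [1,0]  acc 0  |  →0  ↓0
  @1  [1,0]  acc 6  |  →6  ↓2
  @2  [1,0]  acc 27  |  →27  ↓9
  @3  [1,0]  acc 6  |  →6  ↓2
  @4  [1,0]  acc 0  |  →0  ↓0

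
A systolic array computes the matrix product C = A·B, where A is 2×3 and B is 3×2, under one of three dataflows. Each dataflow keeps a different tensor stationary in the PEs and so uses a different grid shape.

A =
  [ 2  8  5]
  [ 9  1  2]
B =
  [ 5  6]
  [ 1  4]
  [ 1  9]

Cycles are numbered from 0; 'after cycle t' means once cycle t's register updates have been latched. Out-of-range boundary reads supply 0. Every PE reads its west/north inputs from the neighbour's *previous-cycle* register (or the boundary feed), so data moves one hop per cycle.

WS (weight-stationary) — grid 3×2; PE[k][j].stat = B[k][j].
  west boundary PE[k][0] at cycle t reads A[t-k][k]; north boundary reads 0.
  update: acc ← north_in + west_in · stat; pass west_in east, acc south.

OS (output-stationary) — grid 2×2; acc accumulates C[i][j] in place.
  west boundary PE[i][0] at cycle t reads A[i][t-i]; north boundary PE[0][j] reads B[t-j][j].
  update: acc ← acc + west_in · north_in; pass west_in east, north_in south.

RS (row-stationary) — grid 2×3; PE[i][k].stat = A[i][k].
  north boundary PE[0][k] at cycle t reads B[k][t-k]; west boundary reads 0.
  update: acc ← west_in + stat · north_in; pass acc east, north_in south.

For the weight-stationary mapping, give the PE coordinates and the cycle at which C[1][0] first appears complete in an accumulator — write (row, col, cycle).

WS — PE[2][0] is where C[1][0] collects:
  0: (2,0).acc=0  regs=<0,0>
  1: (2,0).acc=0  regs=<0,0>
  2: (2,0).acc=23  regs=<5,23>
  3: (2,0).acc=48  regs=<2,48>

(row, col, cycle) = (2, 0, 3)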